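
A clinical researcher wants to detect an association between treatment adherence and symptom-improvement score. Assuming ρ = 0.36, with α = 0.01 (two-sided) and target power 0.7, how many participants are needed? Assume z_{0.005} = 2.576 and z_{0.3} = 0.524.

n = 71

Fisher's z: C = ½·ln((1+r)/(1−r)) = ½·ln(2.1250) = 0.3769.
n = ((z_{α/2} + z_β)/C)² + 3.
(2.576 + 0.524) / 0.3769 = 3.100 / 0.3769 = 8.225.
n = 8.225² + 3 = 67.65 + 3 = 70.7.
Round up.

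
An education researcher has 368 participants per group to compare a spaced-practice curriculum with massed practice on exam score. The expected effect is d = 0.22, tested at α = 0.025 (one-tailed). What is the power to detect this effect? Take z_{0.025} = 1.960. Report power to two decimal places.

power ≈ 0.85

For two equal groups, power = Φ(d·√(n/2) − z_{α}).
d·√(n/2) = 0.22 × √(368/2) = 0.22 × 13.565 = 2.984.
z_β = 2.984 − 1.960 = 1.024.
Power = Φ(1.024) = 0.847.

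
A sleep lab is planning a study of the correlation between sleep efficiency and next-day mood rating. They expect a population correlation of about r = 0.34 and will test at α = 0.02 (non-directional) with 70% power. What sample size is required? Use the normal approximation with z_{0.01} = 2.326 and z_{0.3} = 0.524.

Fisher's z: C = ½·ln((1+r)/(1−r)) = ½·ln(2.0303) = 0.3541.
n = ((z_{α/2} + z_β)/C)² + 3.
(2.326 + 0.524) / 0.3541 = 2.850 / 0.3541 = 8.049.
n = 8.049² + 3 = 64.78 + 3 = 67.8.
Round up.

n = 68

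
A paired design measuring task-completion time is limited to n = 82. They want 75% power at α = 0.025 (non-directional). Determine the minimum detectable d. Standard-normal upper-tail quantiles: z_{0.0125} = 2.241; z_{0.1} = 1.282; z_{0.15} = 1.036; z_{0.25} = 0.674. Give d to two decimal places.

d_min ≈ 0.32

For a single sample (or paired design) of n = 82: d_min = (z_{α/2} + z_β)/√n.
z-sum = 2.241 + 0.674 = 2.915.
d_min = 2.915 / √82 = 2.915 / 9.055 = 0.322.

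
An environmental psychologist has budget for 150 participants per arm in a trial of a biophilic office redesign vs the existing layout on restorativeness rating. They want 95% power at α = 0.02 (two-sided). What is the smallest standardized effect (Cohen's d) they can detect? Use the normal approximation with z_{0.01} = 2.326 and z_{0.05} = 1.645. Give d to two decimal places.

For two independent groups of n = 150 each: d_min = (z_{α/2} + z_β)·√(2/n).
z-sum = 2.326 + 1.645 = 3.971.
d_min = 3.971 × √(2/150) = 3.971 × 0.1155 = 0.459.

d_min ≈ 0.46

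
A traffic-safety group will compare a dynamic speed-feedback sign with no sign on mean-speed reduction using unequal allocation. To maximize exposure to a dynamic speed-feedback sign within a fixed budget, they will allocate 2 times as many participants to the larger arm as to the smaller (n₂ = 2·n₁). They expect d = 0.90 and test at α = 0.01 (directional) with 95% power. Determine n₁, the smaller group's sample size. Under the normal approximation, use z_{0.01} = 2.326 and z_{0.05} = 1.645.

With allocation ratio k = n₂/n₁ = 2, Var(x̄₁−x̄₂) = σ²(1/n₁ + 1/(k·n₁)) = σ²·(k+1)/(k·n₁).
So n₁ = (1 + 1/k)·((z_{α} + z_β)/d)² = 1.500 × (3.971/0.90)².
n₁ = 1.500 × 19.47 = 29.2.
Round up: n₁ = 30, giving n₂ = 2 × 30 = 60.

n₁ = 30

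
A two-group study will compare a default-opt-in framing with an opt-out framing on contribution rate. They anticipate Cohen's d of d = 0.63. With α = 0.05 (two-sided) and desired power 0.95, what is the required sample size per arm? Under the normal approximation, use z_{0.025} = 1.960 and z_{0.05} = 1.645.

n = 66 per group

For two independent groups with equal n: n = 2·((z_{α/2} + z_β) / d)².
z_{α/2} + z_β = 1.960 + 1.645 = 3.605.
n = 2 × (3.605 / 0.63)² = 2 × 5.722² = 2 × 32.74 = 65.5.
Round up to the next whole participant.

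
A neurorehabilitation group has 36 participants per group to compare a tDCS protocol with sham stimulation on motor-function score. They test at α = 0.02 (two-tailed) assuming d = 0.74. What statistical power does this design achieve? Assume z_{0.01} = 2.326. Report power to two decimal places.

For two equal groups, power = Φ(d·√(n/2) − z_{α/2}).
d·√(n/2) = 0.74 × √(36/2) = 0.74 × 4.243 = 3.140.
z_β = 3.140 − 2.326 = 0.814.
Power = Φ(0.814) = 0.792.

power ≈ 0.79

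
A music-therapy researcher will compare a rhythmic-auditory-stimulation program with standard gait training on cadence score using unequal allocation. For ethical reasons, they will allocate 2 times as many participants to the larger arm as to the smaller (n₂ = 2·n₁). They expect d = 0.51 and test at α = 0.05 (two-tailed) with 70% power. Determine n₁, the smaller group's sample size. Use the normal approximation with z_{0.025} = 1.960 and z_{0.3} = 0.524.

n₁ = 36

With allocation ratio k = n₂/n₁ = 2, Var(x̄₁−x̄₂) = σ²(1/n₁ + 1/(k·n₁)) = σ²·(k+1)/(k·n₁).
So n₁ = (1 + 1/k)·((z_{α/2} + z_β)/d)² = 1.500 × (2.484/0.51)².
n₁ = 1.500 × 23.72 = 35.6.
Round up: n₁ = 36, giving n₂ = 2 × 36 = 72.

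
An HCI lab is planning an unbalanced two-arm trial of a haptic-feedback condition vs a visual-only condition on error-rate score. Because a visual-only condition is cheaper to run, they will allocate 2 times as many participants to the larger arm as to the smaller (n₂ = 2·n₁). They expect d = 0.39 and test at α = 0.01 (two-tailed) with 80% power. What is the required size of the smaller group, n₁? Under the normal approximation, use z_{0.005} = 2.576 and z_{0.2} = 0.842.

n₁ = 116

With allocation ratio k = n₂/n₁ = 2, Var(x̄₁−x̄₂) = σ²(1/n₁ + 1/(k·n₁)) = σ²·(k+1)/(k·n₁).
So n₁ = (1 + 1/k)·((z_{α/2} + z_β)/d)² = 1.500 × (3.418/0.39)².
n₁ = 1.500 × 76.81 = 115.2.
Round up: n₁ = 116, giving n₂ = 2 × 116 = 232.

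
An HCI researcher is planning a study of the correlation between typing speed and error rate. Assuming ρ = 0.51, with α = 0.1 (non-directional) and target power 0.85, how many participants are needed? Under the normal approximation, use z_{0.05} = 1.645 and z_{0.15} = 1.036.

Fisher's z: C = ½·ln((1+r)/(1−r)) = ½·ln(3.0816) = 0.5627.
n = ((z_{α/2} + z_β)/C)² + 3.
(1.645 + 1.036) / 0.5627 = 2.681 / 0.5627 = 4.765.
n = 4.765² + 3 = 22.70 + 3 = 25.7.
Round up.

n = 26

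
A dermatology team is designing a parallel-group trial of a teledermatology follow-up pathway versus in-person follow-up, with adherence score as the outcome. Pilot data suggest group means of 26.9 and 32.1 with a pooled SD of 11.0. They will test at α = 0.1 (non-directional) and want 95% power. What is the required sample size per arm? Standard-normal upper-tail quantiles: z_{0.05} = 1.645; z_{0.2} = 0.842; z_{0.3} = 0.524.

Cohen's d = |M₁ − M₂| / SD_pooled = |26.9 − 32.1| / 11.0 = 5.2 / 11.0 = 0.473.
For two independent groups with equal n: n = 2·((z_{α/2} + z_β) / d)².
z_{α/2} + z_β = 1.645 + 1.645 = 3.290.
n = 2 × (3.290 / 0.473)² = 2 × 6.956² = 2 × 48.38 = 96.8.
Round up to the next whole participant.

n = 97 per group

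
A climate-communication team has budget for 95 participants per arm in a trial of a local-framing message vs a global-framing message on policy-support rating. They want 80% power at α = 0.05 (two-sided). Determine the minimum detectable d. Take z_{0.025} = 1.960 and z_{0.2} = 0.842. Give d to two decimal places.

For two independent groups of n = 95 each: d_min = (z_{α/2} + z_β)·√(2/n).
z-sum = 1.960 + 0.842 = 2.802.
d_min = 2.802 × √(2/95) = 2.802 × 0.1451 = 0.407.

d_min ≈ 0.41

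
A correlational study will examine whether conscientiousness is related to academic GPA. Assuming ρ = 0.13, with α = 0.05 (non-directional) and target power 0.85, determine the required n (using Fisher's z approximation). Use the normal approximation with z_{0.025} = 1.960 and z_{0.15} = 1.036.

n = 529

Fisher's z: C = ½·ln((1+r)/(1−r)) = ½·ln(1.2989) = 0.1307.
n = ((z_{α/2} + z_β)/C)² + 3.
(1.960 + 1.036) / 0.1307 = 2.996 / 0.1307 = 22.923.
n = 22.923² + 3 = 525.45 + 3 = 528.5.
Round up.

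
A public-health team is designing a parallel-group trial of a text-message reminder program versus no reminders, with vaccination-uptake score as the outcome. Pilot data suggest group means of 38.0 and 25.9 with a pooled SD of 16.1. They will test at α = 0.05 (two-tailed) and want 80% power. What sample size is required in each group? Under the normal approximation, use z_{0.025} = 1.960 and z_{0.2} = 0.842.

Cohen's d = |M₁ − M₂| / SD_pooled = |38.0 − 25.9| / 16.1 = 12.1 / 16.1 = 0.752.
For two independent groups with equal n: n = 2·((z_{α/2} + z_β) / d)².
z_{α/2} + z_β = 1.960 + 0.842 = 2.802.
n = 2 × (2.802 / 0.752)² = 2 × 3.726² = 2 × 13.88 = 27.8.
Round up to the next whole participant.

n = 28 per group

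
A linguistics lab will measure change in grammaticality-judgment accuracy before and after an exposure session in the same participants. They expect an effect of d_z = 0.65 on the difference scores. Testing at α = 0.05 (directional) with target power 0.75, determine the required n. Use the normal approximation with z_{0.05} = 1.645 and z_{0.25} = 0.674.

For a paired (one-sample on differences) test: n = ((z_{α} + z_β) / d)².
z_{α} + z_β = 1.645 + 0.674 = 2.319.
n = (2.319 / 0.65)² = 3.568² = 12.73.
Round up.

n = 13 pairs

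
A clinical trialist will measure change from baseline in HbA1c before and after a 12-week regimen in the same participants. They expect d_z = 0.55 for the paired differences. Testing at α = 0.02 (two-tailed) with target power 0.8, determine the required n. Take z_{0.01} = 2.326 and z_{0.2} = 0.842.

n = 34 pairs

For a paired (one-sample on differences) test: n = ((z_{α/2} + z_β) / d)².
z_{α/2} + z_β = 2.326 + 0.842 = 3.168.
n = (3.168 / 0.55)² = 5.760² = 33.18.
Round up.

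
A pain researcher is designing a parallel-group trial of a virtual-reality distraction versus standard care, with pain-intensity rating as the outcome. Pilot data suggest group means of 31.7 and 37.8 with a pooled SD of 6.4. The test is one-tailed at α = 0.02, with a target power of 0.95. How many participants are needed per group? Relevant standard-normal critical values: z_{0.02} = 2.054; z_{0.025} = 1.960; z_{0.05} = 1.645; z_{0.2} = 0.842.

n = 31 per group

Cohen's d = |M₁ − M₂| / SD_pooled = |31.7 − 37.8| / 6.4 = 6.1 / 6.4 = 0.953.
For two independent groups with equal n: n = 2·((z_{α} + z_β) / d)².
z_{α} + z_β = 2.054 + 1.645 = 3.699.
n = 2 × (3.699 / 0.953)² = 2 × 3.881² = 2 × 15.07 = 30.1.
Round up to the next whole participant.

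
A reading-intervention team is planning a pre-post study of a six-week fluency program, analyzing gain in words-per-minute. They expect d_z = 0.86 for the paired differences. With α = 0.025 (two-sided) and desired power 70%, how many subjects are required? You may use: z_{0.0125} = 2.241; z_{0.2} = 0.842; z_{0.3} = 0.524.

For a paired (one-sample on differences) test: n = ((z_{α/2} + z_β) / d)².
z_{α/2} + z_β = 2.241 + 0.524 = 2.765.
n = (2.765 / 0.86)² = 3.215² = 10.34.
Round up.

n = 11 pairs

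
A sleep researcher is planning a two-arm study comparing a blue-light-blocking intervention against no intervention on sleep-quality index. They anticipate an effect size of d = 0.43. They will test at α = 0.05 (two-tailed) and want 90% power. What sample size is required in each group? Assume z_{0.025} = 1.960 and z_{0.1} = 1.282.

n = 114 per group

For two independent groups with equal n: n = 2·((z_{α/2} + z_β) / d)².
z_{α/2} + z_β = 1.960 + 1.282 = 3.242.
n = 2 × (3.242 / 0.43)² = 2 × 7.540² = 2 × 56.84 = 113.7.
Round up to the next whole participant.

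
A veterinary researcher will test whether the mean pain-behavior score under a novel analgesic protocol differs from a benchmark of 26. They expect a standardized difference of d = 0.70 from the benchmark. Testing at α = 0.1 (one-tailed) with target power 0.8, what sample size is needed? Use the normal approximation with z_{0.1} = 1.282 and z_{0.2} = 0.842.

For a one-sample test: n = ((z_{α} + z_β) / d)².
z_{α} + z_β = 1.282 + 0.842 = 2.124.
n = (2.124 / 0.70)² = 3.034² = 9.21.
Round up.

n = 10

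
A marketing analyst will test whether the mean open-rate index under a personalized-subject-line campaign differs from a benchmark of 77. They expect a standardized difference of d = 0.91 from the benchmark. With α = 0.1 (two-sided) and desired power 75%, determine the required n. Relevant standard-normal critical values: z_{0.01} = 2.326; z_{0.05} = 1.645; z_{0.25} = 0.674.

For a one-sample test: n = ((z_{α/2} + z_β) / d)².
z_{α/2} + z_β = 1.645 + 0.674 = 2.319.
n = (2.319 / 0.91)² = 2.548² = 6.49.
Round up.

n = 7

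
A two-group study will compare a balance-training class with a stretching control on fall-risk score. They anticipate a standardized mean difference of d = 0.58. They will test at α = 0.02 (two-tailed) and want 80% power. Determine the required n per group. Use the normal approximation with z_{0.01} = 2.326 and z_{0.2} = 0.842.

n = 60 per group

For two independent groups with equal n: n = 2·((z_{α/2} + z_β) / d)².
z_{α/2} + z_β = 2.326 + 0.842 = 3.168.
n = 2 × (3.168 / 0.58)² = 2 × 5.462² = 2 × 29.83 = 59.7.
Round up to the next whole participant.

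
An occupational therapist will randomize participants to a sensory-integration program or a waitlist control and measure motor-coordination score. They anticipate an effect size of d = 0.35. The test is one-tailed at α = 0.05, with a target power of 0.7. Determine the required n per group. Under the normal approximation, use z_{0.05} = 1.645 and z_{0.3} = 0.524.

For two independent groups with equal n: n = 2·((z_{α} + z_β) / d)².
z_{α} + z_β = 1.645 + 0.524 = 2.169.
n = 2 × (2.169 / 0.35)² = 2 × 6.197² = 2 × 38.40 = 76.8.
Round up to the next whole participant.

n = 77 per group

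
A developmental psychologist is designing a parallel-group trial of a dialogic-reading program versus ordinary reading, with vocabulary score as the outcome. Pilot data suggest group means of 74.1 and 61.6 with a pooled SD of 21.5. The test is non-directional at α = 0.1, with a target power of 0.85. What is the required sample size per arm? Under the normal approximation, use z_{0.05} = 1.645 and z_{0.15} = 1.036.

Cohen's d = |M₁ − M₂| / SD_pooled = |74.1 − 61.6| / 21.5 = 12.5 / 21.5 = 0.581.
For two independent groups with equal n: n = 2·((z_{α/2} + z_β) / d)².
z_{α/2} + z_β = 1.645 + 1.036 = 2.681.
n = 2 × (2.681 / 0.581)² = 2 × 4.614² = 2 × 21.29 = 42.6.
Round up to the next whole participant.

n = 43 per group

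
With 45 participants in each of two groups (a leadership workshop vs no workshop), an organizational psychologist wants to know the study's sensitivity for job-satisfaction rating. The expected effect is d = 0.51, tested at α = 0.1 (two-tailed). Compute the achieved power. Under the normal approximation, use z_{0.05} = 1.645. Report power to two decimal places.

power ≈ 0.78

For two equal groups, power = Φ(d·√(n/2) − z_{α/2}).
d·√(n/2) = 0.51 × √(45/2) = 0.51 × 4.743 = 2.419.
z_β = 2.419 − 1.645 = 0.774.
Power = Φ(0.774) = 0.781.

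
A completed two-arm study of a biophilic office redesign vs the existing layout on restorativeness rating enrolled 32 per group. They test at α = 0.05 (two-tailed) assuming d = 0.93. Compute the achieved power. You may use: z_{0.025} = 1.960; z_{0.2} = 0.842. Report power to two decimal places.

power ≈ 0.96

For two equal groups, power = Φ(d·√(n/2) − z_{α/2}).
d·√(n/2) = 0.93 × √(32/2) = 0.93 × 4.000 = 3.720.
z_β = 3.720 − 1.960 = 1.760.
Power = Φ(1.760) = 0.961.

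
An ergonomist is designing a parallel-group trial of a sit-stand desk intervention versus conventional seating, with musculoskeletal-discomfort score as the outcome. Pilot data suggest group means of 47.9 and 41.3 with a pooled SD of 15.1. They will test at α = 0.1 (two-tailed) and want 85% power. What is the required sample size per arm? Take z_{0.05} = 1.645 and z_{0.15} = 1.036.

n = 76 per group

Cohen's d = |M₁ − M₂| / SD_pooled = |47.9 − 41.3| / 15.1 = 6.6 / 15.1 = 0.437.
For two independent groups with equal n: n = 2·((z_{α/2} + z_β) / d)².
z_{α/2} + z_β = 1.645 + 1.036 = 2.681.
n = 2 × (2.681 / 0.437)² = 2 × 6.135² = 2 × 37.64 = 75.3.
Round up to the next whole participant.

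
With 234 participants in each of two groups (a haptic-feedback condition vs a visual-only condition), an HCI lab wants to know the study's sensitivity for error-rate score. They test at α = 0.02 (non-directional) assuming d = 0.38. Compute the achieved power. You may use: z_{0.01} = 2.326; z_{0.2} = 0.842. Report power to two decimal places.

power ≈ 0.96

For two equal groups, power = Φ(d·√(n/2) − z_{α/2}).
d·√(n/2) = 0.38 × √(234/2) = 0.38 × 10.817 = 4.110.
z_β = 4.110 − 2.326 = 1.784.
Power = Φ(1.784) = 0.963.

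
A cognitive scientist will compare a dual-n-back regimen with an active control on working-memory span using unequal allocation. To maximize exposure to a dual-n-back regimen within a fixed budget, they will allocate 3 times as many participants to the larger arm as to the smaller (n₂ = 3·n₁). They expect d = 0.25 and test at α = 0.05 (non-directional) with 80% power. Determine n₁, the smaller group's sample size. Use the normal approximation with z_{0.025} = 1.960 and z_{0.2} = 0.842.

With allocation ratio k = n₂/n₁ = 3, Var(x̄₁−x̄₂) = σ²(1/n₁ + 1/(k·n₁)) = σ²·(k+1)/(k·n₁).
So n₁ = (1 + 1/k)·((z_{α/2} + z_β)/d)² = 1.333 × (2.802/0.25)².
n₁ = 1.333 × 125.62 = 167.5.
Round up: n₁ = 168, giving n₂ = 3 × 168 = 504.

n₁ = 168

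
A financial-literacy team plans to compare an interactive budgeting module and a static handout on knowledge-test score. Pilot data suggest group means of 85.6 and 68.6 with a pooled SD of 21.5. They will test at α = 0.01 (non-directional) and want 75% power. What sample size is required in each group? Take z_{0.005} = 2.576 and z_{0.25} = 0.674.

n = 34 per group

Cohen's d = |M₁ − M₂| / SD_pooled = |85.6 − 68.6| / 21.5 = 17.0 / 21.5 = 0.791.
For two independent groups with equal n: n = 2·((z_{α/2} + z_β) / d)².
z_{α/2} + z_β = 2.576 + 0.674 = 3.250.
n = 2 × (3.250 / 0.791)² = 2 × 4.109² = 2 × 16.88 = 33.8.
Round up to the next whole participant.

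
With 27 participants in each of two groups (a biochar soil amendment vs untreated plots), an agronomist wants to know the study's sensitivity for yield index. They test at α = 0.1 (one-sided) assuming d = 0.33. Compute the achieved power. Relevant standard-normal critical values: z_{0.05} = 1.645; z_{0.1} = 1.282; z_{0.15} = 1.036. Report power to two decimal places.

For two equal groups, power = Φ(d·√(n/2) − z_{α}).
d·√(n/2) = 0.33 × √(27/2) = 0.33 × 3.674 = 1.212.
z_β = 1.212 − 1.282 = -0.070.
Power = Φ(-0.070) = 0.472.

power ≈ 0.47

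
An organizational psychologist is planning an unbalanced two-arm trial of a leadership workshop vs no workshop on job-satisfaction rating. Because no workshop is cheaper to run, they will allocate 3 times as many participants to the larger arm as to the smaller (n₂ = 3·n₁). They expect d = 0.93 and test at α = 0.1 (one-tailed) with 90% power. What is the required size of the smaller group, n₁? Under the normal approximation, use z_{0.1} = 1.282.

With allocation ratio k = n₂/n₁ = 3, Var(x̄₁−x̄₂) = σ²(1/n₁ + 1/(k·n₁)) = σ²·(k+1)/(k·n₁).
So n₁ = (1 + 1/k)·((z_{α} + z_β)/d)² = 1.333 × (2.564/0.93)².
n₁ = 1.333 × 7.60 = 10.1.
Round up: n₁ = 11, giving n₂ = 3 × 11 = 33.

n₁ = 11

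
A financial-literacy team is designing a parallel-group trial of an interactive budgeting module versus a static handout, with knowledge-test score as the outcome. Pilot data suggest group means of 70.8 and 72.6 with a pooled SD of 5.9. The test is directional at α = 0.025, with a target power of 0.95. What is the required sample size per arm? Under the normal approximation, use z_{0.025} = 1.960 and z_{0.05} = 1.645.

n = 280 per group

Cohen's d = |M₁ − M₂| / SD_pooled = |70.8 − 72.6| / 5.9 = 1.8 / 5.9 = 0.305.
For two independent groups with equal n: n = 2·((z_{α} + z_β) / d)².
z_{α} + z_β = 1.960 + 1.645 = 3.605.
n = 2 × (3.605 / 0.305)² = 2 × 11.820² = 2 × 139.70 = 279.4.
Round up to the next whole participant.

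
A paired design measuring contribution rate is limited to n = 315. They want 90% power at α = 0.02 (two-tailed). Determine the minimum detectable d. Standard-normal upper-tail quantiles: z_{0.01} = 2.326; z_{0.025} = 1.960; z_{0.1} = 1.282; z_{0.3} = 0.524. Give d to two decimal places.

d_min ≈ 0.20

For a single sample (or paired design) of n = 315: d_min = (z_{α/2} + z_β)/√n.
z-sum = 2.326 + 1.282 = 3.608.
d_min = 3.608 / √315 = 3.608 / 17.748 = 0.203.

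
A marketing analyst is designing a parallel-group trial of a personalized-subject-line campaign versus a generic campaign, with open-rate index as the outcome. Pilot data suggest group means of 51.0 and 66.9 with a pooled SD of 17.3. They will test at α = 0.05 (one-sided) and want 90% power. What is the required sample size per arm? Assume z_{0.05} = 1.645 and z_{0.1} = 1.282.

Cohen's d = |M₁ − M₂| / SD_pooled = |51.0 − 66.9| / 17.3 = 15.9 / 17.3 = 0.919.
For two independent groups with equal n: n = 2·((z_{α} + z_β) / d)².
z_{α} + z_β = 1.645 + 1.282 = 2.927.
n = 2 × (2.927 / 0.919)² = 2 × 3.185² = 2 × 10.14 = 20.3.
Round up to the next whole participant.

n = 21 per group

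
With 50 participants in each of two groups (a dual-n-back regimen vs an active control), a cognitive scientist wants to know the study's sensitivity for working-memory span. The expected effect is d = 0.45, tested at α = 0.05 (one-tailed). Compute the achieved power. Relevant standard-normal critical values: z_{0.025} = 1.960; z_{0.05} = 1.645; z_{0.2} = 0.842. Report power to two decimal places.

For two equal groups, power = Φ(d·√(n/2) − z_{α}).
d·√(n/2) = 0.45 × √(50/2) = 0.45 × 5.000 = 2.250.
z_β = 2.250 − 1.645 = 0.605.
Power = Φ(0.605) = 0.727.

power ≈ 0.73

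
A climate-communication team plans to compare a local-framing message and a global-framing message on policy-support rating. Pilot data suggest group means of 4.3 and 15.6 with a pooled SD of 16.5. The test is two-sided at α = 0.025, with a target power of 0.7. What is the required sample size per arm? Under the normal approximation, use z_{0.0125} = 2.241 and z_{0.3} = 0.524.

n = 33 per group

Cohen's d = |M₁ − M₂| / SD_pooled = |4.3 − 15.6| / 16.5 = 11.3 / 16.5 = 0.685.
For two independent groups with equal n: n = 2·((z_{α/2} + z_β) / d)².
z_{α/2} + z_β = 2.241 + 0.524 = 2.765.
n = 2 × (2.765 / 0.685)² = 2 × 4.036² = 2 × 16.29 = 32.6.
Round up to the next whole participant.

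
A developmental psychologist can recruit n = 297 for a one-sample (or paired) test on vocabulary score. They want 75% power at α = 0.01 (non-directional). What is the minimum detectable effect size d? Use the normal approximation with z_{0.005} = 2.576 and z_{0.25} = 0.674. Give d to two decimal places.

For a single sample (or paired design) of n = 297: d_min = (z_{α/2} + z_β)/√n.
z-sum = 2.576 + 0.674 = 3.250.
d_min = 3.250 / √297 = 3.250 / 17.234 = 0.189.

d_min ≈ 0.19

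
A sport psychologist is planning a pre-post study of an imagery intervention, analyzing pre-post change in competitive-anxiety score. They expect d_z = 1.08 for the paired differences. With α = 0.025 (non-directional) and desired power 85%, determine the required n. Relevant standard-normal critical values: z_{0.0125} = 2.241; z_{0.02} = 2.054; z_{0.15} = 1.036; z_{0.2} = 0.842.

For a paired (one-sample on differences) test: n = ((z_{α/2} + z_β) / d)².
z_{α/2} + z_β = 2.241 + 1.036 = 3.277.
n = (3.277 / 1.08)² = 3.034² = 9.21.
Round up.

n = 10 pairs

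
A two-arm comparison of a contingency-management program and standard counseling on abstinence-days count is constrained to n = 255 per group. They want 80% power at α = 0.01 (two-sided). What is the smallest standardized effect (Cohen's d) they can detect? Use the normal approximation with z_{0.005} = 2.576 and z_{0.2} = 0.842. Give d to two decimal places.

For two independent groups of n = 255 each: d_min = (z_{α/2} + z_β)·√(2/n).
z-sum = 2.576 + 0.842 = 3.418.
d_min = 3.418 × √(2/255) = 3.418 × 0.0886 = 0.303.

d_min ≈ 0.30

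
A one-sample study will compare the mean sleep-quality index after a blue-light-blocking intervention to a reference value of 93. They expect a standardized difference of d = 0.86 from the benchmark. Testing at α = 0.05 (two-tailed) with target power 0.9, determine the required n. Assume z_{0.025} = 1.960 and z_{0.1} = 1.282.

For a one-sample test: n = ((z_{α/2} + z_β) / d)².
z_{α/2} + z_β = 1.960 + 1.282 = 3.242.
n = (3.242 / 0.86)² = 3.770² = 14.21.
Round up.

n = 15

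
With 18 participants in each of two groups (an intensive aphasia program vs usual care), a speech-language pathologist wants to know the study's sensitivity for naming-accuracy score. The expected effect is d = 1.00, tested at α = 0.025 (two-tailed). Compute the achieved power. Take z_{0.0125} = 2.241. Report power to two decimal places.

For two equal groups, power = Φ(d·√(n/2) − z_{α/2}).
d·√(n/2) = 1.00 × √(18/2) = 1.00 × 3.000 = 3.000.
z_β = 3.000 − 2.241 = 0.759.
Power = Φ(0.759) = 0.776.

power ≈ 0.78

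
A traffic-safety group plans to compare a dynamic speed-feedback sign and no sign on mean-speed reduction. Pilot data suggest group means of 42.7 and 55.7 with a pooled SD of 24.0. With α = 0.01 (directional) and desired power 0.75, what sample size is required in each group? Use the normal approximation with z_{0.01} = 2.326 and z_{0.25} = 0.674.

Cohen's d = |M₁ − M₂| / SD_pooled = |42.7 − 55.7| / 24.0 = 13.0 / 24.0 = 0.542.
For two independent groups with equal n: n = 2·((z_{α} + z_β) / d)².
z_{α} + z_β = 2.326 + 0.674 = 3.000.
n = 2 × (3.000 / 0.542)² = 2 × 5.535² = 2 × 30.64 = 61.3.
Round up to the next whole participant.

n = 62 per group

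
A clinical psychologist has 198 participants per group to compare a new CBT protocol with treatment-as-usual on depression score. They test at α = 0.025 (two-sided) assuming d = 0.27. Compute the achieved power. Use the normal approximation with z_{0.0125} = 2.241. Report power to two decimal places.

For two equal groups, power = Φ(d·√(n/2) − z_{α/2}).
d·√(n/2) = 0.27 × √(198/2) = 0.27 × 9.950 = 2.686.
z_β = 2.686 − 2.241 = 0.445.
Power = Φ(0.445) = 0.672.

power ≈ 0.67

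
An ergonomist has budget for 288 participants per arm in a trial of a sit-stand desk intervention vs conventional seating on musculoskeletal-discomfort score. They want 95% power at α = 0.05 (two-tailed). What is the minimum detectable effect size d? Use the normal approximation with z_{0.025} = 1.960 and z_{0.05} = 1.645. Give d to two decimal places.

For two independent groups of n = 288 each: d_min = (z_{α/2} + z_β)·√(2/n).
z-sum = 1.960 + 1.645 = 3.605.
d_min = 3.605 × √(2/288) = 3.605 × 0.0833 = 0.300.

d_min ≈ 0.30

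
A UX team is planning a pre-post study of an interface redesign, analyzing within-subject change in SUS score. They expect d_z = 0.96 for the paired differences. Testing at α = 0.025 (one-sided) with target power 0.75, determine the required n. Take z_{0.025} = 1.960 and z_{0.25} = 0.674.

n = 8 pairs

For a paired (one-sample on differences) test: n = ((z_{α} + z_β) / d)².
z_{α} + z_β = 1.960 + 0.674 = 2.634.
n = (2.634 / 0.96)² = 2.744² = 7.53.
Round up.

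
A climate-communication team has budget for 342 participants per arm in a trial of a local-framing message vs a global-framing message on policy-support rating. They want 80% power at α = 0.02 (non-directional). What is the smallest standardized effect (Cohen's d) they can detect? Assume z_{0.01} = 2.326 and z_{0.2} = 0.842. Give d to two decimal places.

For two independent groups of n = 342 each: d_min = (z_{α/2} + z_β)·√(2/n).
z-sum = 2.326 + 0.842 = 3.168.
d_min = 3.168 × √(2/342) = 3.168 × 0.0765 = 0.242.

d_min ≈ 0.24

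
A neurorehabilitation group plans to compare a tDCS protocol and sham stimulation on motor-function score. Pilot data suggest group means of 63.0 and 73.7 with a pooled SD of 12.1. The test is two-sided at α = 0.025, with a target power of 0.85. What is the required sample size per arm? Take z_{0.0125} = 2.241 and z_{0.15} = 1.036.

n = 28 per group

Cohen's d = |M₁ − M₂| / SD_pooled = |63.0 − 73.7| / 12.1 = 10.7 / 12.1 = 0.884.
For two independent groups with equal n: n = 2·((z_{α/2} + z_β) / d)².
z_{α/2} + z_β = 2.241 + 1.036 = 3.277.
n = 2 × (3.277 / 0.884)² = 2 × 3.707² = 2 × 13.74 = 27.5.
Round up to the next whole participant.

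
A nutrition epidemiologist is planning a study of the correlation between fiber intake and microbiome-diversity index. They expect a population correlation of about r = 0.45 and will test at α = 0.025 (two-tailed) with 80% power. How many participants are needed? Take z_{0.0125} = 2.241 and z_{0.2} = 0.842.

n = 44

Fisher's z: C = ½·ln((1+r)/(1−r)) = ½·ln(2.6364) = 0.4847.
n = ((z_{α/2} + z_β)/C)² + 3.
(2.241 + 0.842) / 0.4847 = 3.083 / 0.4847 = 6.361.
n = 6.361² + 3 = 40.46 + 3 = 43.5.
Round up.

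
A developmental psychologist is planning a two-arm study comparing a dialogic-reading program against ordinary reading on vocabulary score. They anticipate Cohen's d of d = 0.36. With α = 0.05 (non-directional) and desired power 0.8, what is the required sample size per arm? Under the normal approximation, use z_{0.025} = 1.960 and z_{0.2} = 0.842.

n = 122 per group

For two independent groups with equal n: n = 2·((z_{α/2} + z_β) / d)².
z_{α/2} + z_β = 1.960 + 0.842 = 2.802.
n = 2 × (2.802 / 0.36)² = 2 × 7.783² = 2 × 60.58 = 121.2.
Round up to the next whole participant.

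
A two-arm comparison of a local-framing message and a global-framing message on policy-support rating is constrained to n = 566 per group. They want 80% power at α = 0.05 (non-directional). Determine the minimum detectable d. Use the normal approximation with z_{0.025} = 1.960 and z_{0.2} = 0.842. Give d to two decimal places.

d_min ≈ 0.17

For two independent groups of n = 566 each: d_min = (z_{α/2} + z_β)·√(2/n).
z-sum = 1.960 + 0.842 = 2.802.
d_min = 2.802 × √(2/566) = 2.802 × 0.0594 = 0.167.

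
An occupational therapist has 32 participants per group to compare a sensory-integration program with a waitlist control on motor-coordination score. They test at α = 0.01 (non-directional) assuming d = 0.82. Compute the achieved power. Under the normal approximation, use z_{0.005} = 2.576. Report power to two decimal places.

For two equal groups, power = Φ(d·√(n/2) − z_{α/2}).
d·√(n/2) = 0.82 × √(32/2) = 0.82 × 4.000 = 3.280.
z_β = 3.280 − 2.576 = 0.704.
Power = Φ(0.704) = 0.759.

power ≈ 0.76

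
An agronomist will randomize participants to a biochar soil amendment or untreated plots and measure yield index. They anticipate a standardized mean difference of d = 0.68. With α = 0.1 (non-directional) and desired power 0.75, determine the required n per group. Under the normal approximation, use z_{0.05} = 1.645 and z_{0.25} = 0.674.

For two independent groups with equal n: n = 2·((z_{α/2} + z_β) / d)².
z_{α/2} + z_β = 1.645 + 0.674 = 2.319.
n = 2 × (2.319 / 0.68)² = 2 × 3.410² = 2 × 11.63 = 23.3.
Round up to the next whole participant.

n = 24 per group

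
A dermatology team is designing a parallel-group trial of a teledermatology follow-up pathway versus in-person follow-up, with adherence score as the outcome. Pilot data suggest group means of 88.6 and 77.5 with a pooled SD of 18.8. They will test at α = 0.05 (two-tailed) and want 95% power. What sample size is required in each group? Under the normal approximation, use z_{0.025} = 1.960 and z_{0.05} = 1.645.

Cohen's d = |M₁ − M₂| / SD_pooled = |88.6 − 77.5| / 18.8 = 11.1 / 18.8 = 0.590.
For two independent groups with equal n: n = 2·((z_{α/2} + z_β) / d)².
z_{α/2} + z_β = 1.960 + 1.645 = 3.605.
n = 2 × (3.605 / 0.590)² = 2 × 6.110² = 2 × 37.33 = 74.7.
Round up to the next whole participant.

n = 75 per group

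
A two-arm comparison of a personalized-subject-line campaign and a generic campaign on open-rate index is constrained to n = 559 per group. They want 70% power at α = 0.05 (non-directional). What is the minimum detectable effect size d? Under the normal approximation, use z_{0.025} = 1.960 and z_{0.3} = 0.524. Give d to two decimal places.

d_min ≈ 0.15

For two independent groups of n = 559 each: d_min = (z_{α/2} + z_β)·√(2/n).
z-sum = 1.960 + 0.524 = 2.484.
d_min = 2.484 × √(2/559) = 2.484 × 0.0598 = 0.149.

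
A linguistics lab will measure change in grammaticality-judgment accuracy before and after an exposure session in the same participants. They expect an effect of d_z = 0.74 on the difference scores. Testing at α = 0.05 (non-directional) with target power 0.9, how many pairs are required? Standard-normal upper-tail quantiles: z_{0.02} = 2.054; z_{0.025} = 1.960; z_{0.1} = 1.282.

For a paired (one-sample on differences) test: n = ((z_{α/2} + z_β) / d)².
z_{α/2} + z_β = 1.960 + 1.282 = 3.242.
n = (3.242 / 0.74)² = 4.381² = 19.19.
Round up.

n = 20 pairs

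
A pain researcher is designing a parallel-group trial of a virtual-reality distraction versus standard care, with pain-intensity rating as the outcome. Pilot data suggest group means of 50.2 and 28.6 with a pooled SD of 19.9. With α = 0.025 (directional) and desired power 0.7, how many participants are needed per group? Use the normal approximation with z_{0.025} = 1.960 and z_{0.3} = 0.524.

n = 11 per group

Cohen's d = |M₁ − M₂| / SD_pooled = |50.2 − 28.6| / 19.9 = 21.6 / 19.9 = 1.085.
For two independent groups with equal n: n = 2·((z_{α} + z_β) / d)².
z_{α} + z_β = 1.960 + 0.524 = 2.484.
n = 2 × (2.484 / 1.085)² = 2 × 2.289² = 2 × 5.24 = 10.5.
Round up to the next whole participant.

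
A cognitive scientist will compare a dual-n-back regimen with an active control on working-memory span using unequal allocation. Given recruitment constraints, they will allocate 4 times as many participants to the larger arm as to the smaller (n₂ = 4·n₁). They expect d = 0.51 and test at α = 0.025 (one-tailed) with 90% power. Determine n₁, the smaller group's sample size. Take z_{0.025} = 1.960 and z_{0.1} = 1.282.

With allocation ratio k = n₂/n₁ = 4, Var(x̄₁−x̄₂) = σ²(1/n₁ + 1/(k·n₁)) = σ²·(k+1)/(k·n₁).
So n₁ = (1 + 1/k)·((z_{α} + z_β)/d)² = 1.250 × (3.242/0.51)².
n₁ = 1.250 × 40.41 = 50.5.
Round up: n₁ = 51, giving n₂ = 4 × 51 = 204.

n₁ = 51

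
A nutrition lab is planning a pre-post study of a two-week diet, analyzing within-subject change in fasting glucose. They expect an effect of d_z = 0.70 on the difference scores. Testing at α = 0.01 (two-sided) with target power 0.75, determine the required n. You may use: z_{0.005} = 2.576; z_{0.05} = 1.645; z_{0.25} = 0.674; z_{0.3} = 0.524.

For a paired (one-sample on differences) test: n = ((z_{α/2} + z_β) / d)².
z_{α/2} + z_β = 2.576 + 0.674 = 3.250.
n = (3.250 / 0.70)² = 4.643² = 21.56.
Round up.

n = 22 pairs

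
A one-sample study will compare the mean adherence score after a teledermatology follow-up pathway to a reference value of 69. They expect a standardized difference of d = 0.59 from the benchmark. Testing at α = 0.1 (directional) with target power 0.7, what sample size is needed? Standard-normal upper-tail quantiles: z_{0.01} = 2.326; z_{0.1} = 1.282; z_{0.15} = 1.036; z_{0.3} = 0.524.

n = 10

For a one-sample test: n = ((z_{α} + z_β) / d)².
z_{α} + z_β = 1.282 + 0.524 = 1.806.
n = (1.806 / 0.59)² = 3.061² = 9.37.
Round up.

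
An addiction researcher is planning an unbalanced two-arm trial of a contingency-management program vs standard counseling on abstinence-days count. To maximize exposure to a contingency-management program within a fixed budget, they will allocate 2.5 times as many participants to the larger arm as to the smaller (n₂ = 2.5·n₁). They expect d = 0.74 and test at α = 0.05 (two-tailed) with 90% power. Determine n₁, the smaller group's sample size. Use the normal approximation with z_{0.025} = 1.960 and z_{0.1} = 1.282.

n₁ = 27

With allocation ratio k = n₂/n₁ = 2.5, Var(x̄₁−x̄₂) = σ²(1/n₁ + 1/(k·n₁)) = σ²·(k+1)/(k·n₁).
So n₁ = (1 + 1/k)·((z_{α/2} + z_β)/d)² = 1.400 × (3.242/0.74)².
n₁ = 1.400 × 19.19 = 26.9.
Round up: n₁ = 27, giving n₂ = ⌈2.5 × 27⌉ = ⌈67.5⌉ = 68.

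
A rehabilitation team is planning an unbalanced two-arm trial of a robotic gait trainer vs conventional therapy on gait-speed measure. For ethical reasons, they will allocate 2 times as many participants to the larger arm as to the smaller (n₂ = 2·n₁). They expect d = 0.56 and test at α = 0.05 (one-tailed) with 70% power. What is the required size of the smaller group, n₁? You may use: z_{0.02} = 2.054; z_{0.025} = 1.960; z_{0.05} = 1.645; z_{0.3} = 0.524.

n₁ = 23

With allocation ratio k = n₂/n₁ = 2, Var(x̄₁−x̄₂) = σ²(1/n₁ + 1/(k·n₁)) = σ²·(k+1)/(k·n₁).
So n₁ = (1 + 1/k)·((z_{α} + z_β)/d)² = 1.500 × (2.169/0.56)².
n₁ = 1.500 × 15.00 = 22.5.
Round up: n₁ = 23, giving n₂ = 2 × 23 = 46.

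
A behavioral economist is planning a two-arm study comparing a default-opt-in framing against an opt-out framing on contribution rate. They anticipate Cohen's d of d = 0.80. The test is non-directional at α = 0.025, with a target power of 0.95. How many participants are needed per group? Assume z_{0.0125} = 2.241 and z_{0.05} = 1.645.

n = 48 per group

For two independent groups with equal n: n = 2·((z_{α/2} + z_β) / d)².
z_{α/2} + z_β = 2.241 + 1.645 = 3.886.
n = 2 × (3.886 / 0.80)² = 2 × 4.857² = 2 × 23.60 = 47.2.
Round up to the next whole participant.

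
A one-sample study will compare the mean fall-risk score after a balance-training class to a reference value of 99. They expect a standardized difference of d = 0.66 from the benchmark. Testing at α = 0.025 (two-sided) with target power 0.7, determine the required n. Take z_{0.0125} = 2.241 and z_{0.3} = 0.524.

n = 18

For a one-sample test: n = ((z_{α/2} + z_β) / d)².
z_{α/2} + z_β = 2.241 + 0.524 = 2.765.
n = (2.765 / 0.66)² = 4.189² = 17.55.
Round up.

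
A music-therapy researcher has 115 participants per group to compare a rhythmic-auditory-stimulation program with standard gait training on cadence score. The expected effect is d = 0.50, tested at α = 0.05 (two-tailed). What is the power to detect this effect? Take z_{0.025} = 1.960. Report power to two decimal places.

power ≈ 0.97

For two equal groups, power = Φ(d·√(n/2) − z_{α/2}).
d·√(n/2) = 0.50 × √(115/2) = 0.50 × 7.583 = 3.791.
z_β = 3.791 − 1.960 = 1.831.
Power = Φ(1.831) = 0.966.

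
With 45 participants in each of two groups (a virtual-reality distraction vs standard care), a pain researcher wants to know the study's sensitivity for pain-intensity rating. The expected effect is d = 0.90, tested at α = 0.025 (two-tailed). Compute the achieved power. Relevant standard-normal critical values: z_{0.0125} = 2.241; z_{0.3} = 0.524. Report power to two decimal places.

For two equal groups, power = Φ(d·√(n/2) − z_{α/2}).
d·√(n/2) = 0.90 × √(45/2) = 0.90 × 4.743 = 4.269.
z_β = 4.269 − 2.241 = 2.028.
Power = Φ(2.028) = 0.979.

power ≈ 0.98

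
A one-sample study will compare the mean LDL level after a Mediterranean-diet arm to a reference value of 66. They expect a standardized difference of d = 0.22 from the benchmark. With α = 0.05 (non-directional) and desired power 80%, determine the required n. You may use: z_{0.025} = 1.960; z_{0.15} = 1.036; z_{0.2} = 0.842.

For a one-sample test: n = ((z_{α/2} + z_β) / d)².
z_{α/2} + z_β = 1.960 + 0.842 = 2.802.
n = (2.802 / 0.22)² = 12.736² = 162.21.
Round up.

n = 163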